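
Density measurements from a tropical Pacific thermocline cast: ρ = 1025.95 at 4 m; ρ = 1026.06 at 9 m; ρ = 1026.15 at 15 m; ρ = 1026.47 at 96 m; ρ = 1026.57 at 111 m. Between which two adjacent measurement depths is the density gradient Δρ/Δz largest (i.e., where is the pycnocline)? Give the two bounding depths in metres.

Compute the density gradient over each adjacent pair:
  4–9 m: Δρ/Δz = 0.11/5 = 0.022 kg m⁻⁴
  9–15 m: Δρ/Δz = 0.09/6 = 0.015 kg m⁻⁴
  15–96 m: Δρ/Δz = 0.32/81 = 4.0 × 10⁻³ kg m⁻⁴
  96–111 m: Δρ/Δz = 0.10/15 = 6.7 × 10⁻³ kg m⁻⁴
The largest gradient is in the 4–9 m interval — the pycnocline.

4–9 m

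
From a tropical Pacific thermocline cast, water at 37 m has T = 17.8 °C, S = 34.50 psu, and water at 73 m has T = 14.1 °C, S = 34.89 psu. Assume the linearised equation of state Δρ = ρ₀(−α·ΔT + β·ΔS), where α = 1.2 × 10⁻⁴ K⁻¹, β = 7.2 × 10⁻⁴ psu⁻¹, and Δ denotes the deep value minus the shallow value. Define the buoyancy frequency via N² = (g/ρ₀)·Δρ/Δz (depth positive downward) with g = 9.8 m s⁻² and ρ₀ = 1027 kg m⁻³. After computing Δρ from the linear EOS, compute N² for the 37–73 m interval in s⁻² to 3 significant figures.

1.97 × 10⁻⁴ s⁻²

ΔT = -3.7 K, ΔS = +0.39 psu (deep − shallow).
Δρ/ρ₀ = −αΔT + βΔS = 4.44 × 10⁻⁴ + 2.808 × 10⁻⁴ = 7.248 × 10⁻⁴, so Δρ ≈ 0.7444 kg m⁻³.
N² = (g/ρ₀)·Δρ/Δz = g·(Δρ/ρ₀)/Δz = 9.8 × 7.248 × 10⁻⁴ / 36 = 1.9731 × 10⁻⁴ s⁻² ≈ 1.97 × 10⁻⁴ s⁻².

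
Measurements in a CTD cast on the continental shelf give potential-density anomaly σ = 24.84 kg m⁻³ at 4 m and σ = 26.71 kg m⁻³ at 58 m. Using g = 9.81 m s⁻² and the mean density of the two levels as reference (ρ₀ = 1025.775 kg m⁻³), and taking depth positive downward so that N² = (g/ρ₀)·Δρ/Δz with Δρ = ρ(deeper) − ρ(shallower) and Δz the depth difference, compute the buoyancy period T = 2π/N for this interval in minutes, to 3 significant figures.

5.75 min

Δρ = 1026.71 − 1024.84 = 1.87 kg m⁻³ over Δz = 58 − 4 = 54 m.
N² = (9.81/1025.775) × (1.87/54) = 3.3118 × 10⁻⁴ s⁻².
N = √(3.3118 × 10⁻⁴) = 0.018198 rad s⁻¹, so T = 2π/N = 345.27 s = 5.7545 min ≈ 5.75 min.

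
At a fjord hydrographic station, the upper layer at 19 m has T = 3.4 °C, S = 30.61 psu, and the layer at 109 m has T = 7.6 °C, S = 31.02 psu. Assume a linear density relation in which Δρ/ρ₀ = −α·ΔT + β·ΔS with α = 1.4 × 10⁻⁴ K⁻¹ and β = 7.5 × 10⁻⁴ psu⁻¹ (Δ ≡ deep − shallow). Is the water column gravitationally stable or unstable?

ΔT = 7.6 − 3.4 = +4.2 K and ΔS = 31.02 − 30.61 = +0.41 psu (deep − shallow).
−αΔT = -5.88 × 10⁻⁴; βΔS = 3.075 × 10⁻⁴; sum Δρ/ρ₀ = -2.805 × 10⁻⁴.
Δρ/ρ₀ < 0, so Δρ < 0: deeper water is lighter → statically unstable; the column would overturn.

unstable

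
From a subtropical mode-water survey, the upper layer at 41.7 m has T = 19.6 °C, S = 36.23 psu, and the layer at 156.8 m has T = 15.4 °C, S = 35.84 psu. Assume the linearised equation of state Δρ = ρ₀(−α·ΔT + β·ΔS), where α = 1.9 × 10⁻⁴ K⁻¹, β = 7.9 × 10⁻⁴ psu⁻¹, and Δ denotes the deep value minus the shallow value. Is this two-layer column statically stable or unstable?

stable

ΔT = 15.4 − 19.6 = -4.2 K and ΔS = 35.84 − 36.23 = -0.39 psu (deep − shallow).
−αΔT = 7.98 × 10⁻⁴; βΔS = -3.081 × 10⁻⁴; sum Δρ/ρ₀ = 4.899 × 10⁻⁴.
Δρ/ρ₀ > 0, so Δρ > 0: deeper water is denser → statically stable.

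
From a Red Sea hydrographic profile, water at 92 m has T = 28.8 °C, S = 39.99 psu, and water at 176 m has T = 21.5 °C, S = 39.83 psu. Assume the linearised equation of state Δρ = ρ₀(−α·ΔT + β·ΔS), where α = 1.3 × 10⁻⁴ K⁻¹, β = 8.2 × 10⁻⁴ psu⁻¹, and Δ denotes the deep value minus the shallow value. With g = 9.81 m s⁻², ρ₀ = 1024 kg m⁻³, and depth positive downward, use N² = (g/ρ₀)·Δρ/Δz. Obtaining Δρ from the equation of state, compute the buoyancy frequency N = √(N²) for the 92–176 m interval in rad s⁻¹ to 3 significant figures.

9.77 × 10⁻³ rad s⁻¹

ΔT = -7.3 K, ΔS = -0.16 psu (deep − shallow).
Δρ/ρ₀ = −αΔT + βΔS = 9.49 × 10⁻⁴ − 1.312 × 10⁻⁴ = 8.178 × 10⁻⁴, so Δρ ≈ 0.8374 kg m⁻³.
N² = (g/ρ₀)·Δρ/Δz = g·(Δρ/ρ₀)/Δz = 9.81 × 8.178 × 10⁻⁴ / 84 = 9.5507 × 10⁻⁵ s⁻².
N = √(9.5507 × 10⁻⁵) = 9.7728 × 10⁻³ rad s⁻¹ ≈ 9.77 × 10⁻³ rad s⁻¹.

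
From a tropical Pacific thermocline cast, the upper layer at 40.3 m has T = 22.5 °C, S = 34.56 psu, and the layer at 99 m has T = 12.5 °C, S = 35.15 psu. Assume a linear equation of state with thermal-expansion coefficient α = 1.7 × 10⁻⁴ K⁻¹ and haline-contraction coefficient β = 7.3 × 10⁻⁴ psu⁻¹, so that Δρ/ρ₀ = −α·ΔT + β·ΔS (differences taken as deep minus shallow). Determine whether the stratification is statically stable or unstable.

ΔT = 12.5 − 22.5 = -10.0 K and ΔS = 35.15 − 34.56 = +0.59 psu (deep − shallow).
−αΔT = 1.70 × 10⁻³; βΔS = 4.307 × 10⁻⁴; sum Δρ/ρ₀ = 2.1307 × 10⁻³.
Δρ/ρ₀ > 0, so Δρ > 0: deeper water is denser → statically stable.

stable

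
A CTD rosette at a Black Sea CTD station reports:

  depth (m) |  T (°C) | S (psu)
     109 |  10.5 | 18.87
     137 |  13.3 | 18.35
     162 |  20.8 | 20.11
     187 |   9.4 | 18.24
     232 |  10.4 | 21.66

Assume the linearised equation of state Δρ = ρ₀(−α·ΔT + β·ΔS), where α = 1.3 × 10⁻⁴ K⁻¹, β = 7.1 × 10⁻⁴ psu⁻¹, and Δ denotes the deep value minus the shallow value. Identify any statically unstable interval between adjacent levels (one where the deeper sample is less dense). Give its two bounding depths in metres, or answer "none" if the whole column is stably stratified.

109–137 m

Evaluate Δρ/ρ₀ = −αΔT + βΔS across each adjacent pair:
  109–137 m: −αΔT+βΔS = −(1.3 × 10⁻⁴)(+2.8)+(7.1 × 10⁻⁴)(-0.52) = -7.3 × 10⁻⁴ → UNSTABLE
  137–162 m: −αΔT+βΔS = −(1.3 × 10⁻⁴)(+7.5)+(7.1 × 10⁻⁴)(+1.76) = 2.7 × 10⁻⁴ → stable
  162–187 m: −αΔT+βΔS = −(1.3 × 10⁻⁴)(-11.4)+(7.1 × 10⁻⁴)(-1.87) = 1.5 × 10⁻⁴ → stable
  187–232 m: −αΔT+βΔS = −(1.3 × 10⁻⁴)(+1.0)+(7.1 × 10⁻⁴)(+3.42) = 2.3 × 10⁻³ → stable
The 109–137 m interval has Δρ < 0: lighter water underlies denser water.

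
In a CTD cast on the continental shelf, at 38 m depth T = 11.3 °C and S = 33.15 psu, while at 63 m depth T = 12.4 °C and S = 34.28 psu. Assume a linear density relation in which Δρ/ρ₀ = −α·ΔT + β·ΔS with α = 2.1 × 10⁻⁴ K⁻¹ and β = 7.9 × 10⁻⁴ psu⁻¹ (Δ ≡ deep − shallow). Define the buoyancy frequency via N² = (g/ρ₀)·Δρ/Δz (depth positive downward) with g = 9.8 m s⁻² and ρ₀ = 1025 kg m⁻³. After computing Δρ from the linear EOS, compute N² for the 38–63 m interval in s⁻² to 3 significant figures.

2.59 × 10⁻⁴ s⁻²

ΔT = +1.1 K, ΔS = +1.13 psu (deep − shallow).
Δρ/ρ₀ = −αΔT + βΔS = -2.31 × 10⁻⁴ + 8.927 × 10⁻⁴ = 6.617 × 10⁻⁴, so Δρ ≈ 0.6782 kg m⁻³.
N² = (g/ρ₀)·Δρ/Δz = g·(Δρ/ρ₀)/Δz = 9.8 × 6.617 × 10⁻⁴ / 25 = 2.5939 × 10⁻⁴ s⁻² ≈ 2.59 × 10⁻⁴ s⁻².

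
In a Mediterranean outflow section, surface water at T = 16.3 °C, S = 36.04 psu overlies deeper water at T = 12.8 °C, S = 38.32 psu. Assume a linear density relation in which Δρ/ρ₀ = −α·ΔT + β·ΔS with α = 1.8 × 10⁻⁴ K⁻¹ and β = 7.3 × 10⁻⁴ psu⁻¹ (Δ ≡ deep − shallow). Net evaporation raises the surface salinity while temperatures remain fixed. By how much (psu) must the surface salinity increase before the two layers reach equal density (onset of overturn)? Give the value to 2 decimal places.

Neutral buoyancy requires −α(T_deep − T_surf) + β(S_deep − S_surf′) = 0.
S_surf′ = S_deep − (α/β)·ΔT = 38.32 − (1.8 × 10⁻⁴/7.3 × 10⁻⁴)·(-3.5) = 39.1830 psu.
Increase required: 39.1830 − 36.04 = 3.1430 psu.

3.14 psu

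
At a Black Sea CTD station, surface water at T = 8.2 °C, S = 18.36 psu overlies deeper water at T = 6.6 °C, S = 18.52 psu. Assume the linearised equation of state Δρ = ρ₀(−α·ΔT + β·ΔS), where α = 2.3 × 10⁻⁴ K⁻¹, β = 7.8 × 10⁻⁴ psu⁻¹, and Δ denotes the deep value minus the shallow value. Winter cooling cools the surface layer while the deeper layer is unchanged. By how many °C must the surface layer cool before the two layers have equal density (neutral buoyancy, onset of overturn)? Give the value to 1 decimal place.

Neutral buoyancy requires Δρ = 0, i.e. −α(T_deep − T_surf′) + β(S_deep − S_surf) = 0.
T_surf′ = T_deep − (β/α)·ΔS = 6.6 − (7.8 × 10⁻⁴/2.3 × 10⁻⁴)·(+0.16) = 6.057 °C.
Cooling required: 8.2 − (6.057) = 2.143 °C.

2.1 °C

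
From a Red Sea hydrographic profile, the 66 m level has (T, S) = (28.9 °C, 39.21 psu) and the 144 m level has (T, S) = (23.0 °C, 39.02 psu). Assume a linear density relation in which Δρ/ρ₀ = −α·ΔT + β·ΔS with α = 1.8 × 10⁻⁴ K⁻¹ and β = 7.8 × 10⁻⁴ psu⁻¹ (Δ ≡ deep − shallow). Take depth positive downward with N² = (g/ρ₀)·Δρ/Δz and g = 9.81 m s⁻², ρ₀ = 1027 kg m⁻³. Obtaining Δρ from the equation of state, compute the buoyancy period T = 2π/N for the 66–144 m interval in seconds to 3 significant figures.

ΔT = -5.9 K, ΔS = -0.19 psu (deep − shallow).
Δρ/ρ₀ = −αΔT + βΔS = 1.062 × 10⁻³ − 1.482 × 10⁻⁴ = 9.138 × 10⁻⁴, so Δρ ≈ 0.9385 kg m⁻³.
N² = (g/ρ₀)·Δρ/Δz = g·(Δρ/ρ₀)/Δz = 9.81 × 9.138 × 10⁻⁴ / 78 = 1.1493 × 10⁻⁴ s⁻².
N = √(1.1493 × 10⁻⁴) = 0.010721 rad s⁻¹ → T = 2π/N = 586.06 s ≈ 586 s.

586 s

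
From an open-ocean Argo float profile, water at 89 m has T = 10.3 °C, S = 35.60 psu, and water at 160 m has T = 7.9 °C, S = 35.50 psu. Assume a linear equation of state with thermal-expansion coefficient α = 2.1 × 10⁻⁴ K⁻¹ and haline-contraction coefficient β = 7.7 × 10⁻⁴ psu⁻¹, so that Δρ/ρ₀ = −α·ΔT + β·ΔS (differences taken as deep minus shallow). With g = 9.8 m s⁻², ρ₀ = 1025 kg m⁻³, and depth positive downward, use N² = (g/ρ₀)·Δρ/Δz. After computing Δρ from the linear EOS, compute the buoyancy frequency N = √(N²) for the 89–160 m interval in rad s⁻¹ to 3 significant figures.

7.68 × 10⁻³ rad s⁻¹

ΔT = -2.4 K, ΔS = -0.10 psu (deep − shallow).
Δρ/ρ₀ = −αΔT + βΔS = 5.04 × 10⁻⁴ − 7.70 × 10⁻⁵ = 4.27 × 10⁻⁴, so Δρ ≈ 0.4377 kg m⁻³.
N² = (g/ρ₀)·Δρ/Δz = g·(Δρ/ρ₀)/Δz = 9.8 × 4.27 × 10⁻⁴ / 71 = 5.8938 × 10⁻⁵ s⁻².
N = √(5.8938 × 10⁻⁵) = 7.6771 × 10⁻³ rad s⁻¹ ≈ 7.68 × 10⁻³ rad s⁻¹.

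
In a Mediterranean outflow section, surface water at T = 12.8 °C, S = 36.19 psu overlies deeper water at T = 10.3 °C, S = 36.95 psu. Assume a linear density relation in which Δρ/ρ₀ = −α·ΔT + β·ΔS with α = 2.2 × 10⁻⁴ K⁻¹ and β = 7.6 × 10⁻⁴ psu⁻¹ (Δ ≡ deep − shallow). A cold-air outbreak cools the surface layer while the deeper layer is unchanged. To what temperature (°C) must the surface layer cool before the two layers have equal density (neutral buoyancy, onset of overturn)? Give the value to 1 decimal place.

7.7 °C

Neutral buoyancy requires Δρ = 0, i.e. −α(T_deep − T_surf′) + β(S_deep − S_surf) = 0.
T_surf′ = T_deep − (β/α)·ΔS = 10.3 − (7.6 × 10⁻⁴/2.2 × 10⁻⁴)·(+0.76) = 7.675 °C.
Cooling required: 12.8 − (7.675) = 5.125 °C.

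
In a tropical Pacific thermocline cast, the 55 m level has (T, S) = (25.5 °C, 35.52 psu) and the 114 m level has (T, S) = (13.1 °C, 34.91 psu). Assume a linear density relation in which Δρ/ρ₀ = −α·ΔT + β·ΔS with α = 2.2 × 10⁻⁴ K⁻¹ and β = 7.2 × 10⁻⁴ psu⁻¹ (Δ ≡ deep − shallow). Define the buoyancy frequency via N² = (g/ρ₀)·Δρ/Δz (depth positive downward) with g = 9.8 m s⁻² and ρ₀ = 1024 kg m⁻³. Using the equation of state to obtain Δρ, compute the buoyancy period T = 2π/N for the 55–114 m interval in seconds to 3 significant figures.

322 s

ΔT = -12.4 K, ΔS = -0.61 psu (deep − shallow).
Δρ/ρ₀ = −αΔT + βΔS = 2.728 × 10⁻³ − 4.392 × 10⁻⁴ = 2.2888 × 10⁻³, so Δρ ≈ 2.344 kg m⁻³.
N² = (g/ρ₀)·Δρ/Δz = g·(Δρ/ρ₀)/Δz = 9.8 × 2.2888 × 10⁻³ / 59 = 3.8017 × 10⁻⁴ s⁻².
N = √(3.8017 × 10⁻⁴) = 0.019498 rad s⁻¹ → T = 2π/N = 322.25 s ≈ 322 s.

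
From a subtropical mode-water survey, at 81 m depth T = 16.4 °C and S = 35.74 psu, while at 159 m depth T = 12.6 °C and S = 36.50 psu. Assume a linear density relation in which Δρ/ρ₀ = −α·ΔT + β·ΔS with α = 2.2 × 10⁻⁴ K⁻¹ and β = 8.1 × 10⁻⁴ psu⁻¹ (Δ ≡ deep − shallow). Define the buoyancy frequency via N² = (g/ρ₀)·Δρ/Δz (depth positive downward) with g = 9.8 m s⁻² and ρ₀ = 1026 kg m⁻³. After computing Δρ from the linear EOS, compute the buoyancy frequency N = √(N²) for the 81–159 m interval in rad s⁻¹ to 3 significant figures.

0.0135 rad s⁻¹

ΔT = -3.8 K, ΔS = +0.76 psu (deep − shallow).
Δρ/ρ₀ = −αΔT + βΔS = 8.36 × 10⁻⁴ + 6.156 × 10⁻⁴ = 1.4516 × 10⁻³, so Δρ ≈ 1.489 kg m⁻³.
N² = (g/ρ₀)·Δρ/Δz = g·(Δρ/ρ₀)/Δz = 9.8 × 1.4516 × 10⁻³ / 78 = 1.8238 × 10⁻⁴ s⁻².
N = √(1.8238 × 10⁻⁴) = 0.013505 rad s⁻¹ ≈ 0.0135 rad s⁻¹.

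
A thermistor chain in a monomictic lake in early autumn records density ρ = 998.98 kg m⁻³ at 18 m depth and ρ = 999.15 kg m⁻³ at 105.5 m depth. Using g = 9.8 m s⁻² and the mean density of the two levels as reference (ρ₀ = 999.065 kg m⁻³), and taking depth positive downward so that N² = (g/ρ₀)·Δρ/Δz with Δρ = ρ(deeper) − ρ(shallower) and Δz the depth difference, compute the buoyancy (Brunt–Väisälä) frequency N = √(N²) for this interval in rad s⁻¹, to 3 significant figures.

Δρ = 999.15 − 998.98 = 0.17 kg m⁻³ over Δz = 105.5 − 18 = 87.5 m.
N² = (9.8/999.065) × (0.17/87.5) = 1.9058 × 10⁻⁵ s⁻².
N = √(1.9058 × 10⁻⁵) = 4.3655 × 10⁻³ rad s⁻¹ ≈ 4.37 × 10⁻³ rad s⁻¹.

4.37 × 10⁻³ rad s⁻¹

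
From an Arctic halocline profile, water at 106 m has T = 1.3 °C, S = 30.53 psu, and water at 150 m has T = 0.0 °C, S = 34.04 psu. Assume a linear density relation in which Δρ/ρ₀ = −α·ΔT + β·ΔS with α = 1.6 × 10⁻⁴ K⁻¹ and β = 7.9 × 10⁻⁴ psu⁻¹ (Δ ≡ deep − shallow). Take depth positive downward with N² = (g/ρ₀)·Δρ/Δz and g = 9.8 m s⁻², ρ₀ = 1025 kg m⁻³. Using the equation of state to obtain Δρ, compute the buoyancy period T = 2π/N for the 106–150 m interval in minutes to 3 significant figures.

ΔT = -1.3 K, ΔS = +3.51 psu (deep − shallow).
Δρ/ρ₀ = −αΔT + βΔS = 2.08 × 10⁻⁴ + 2.7729 × 10⁻³ = 2.9809 × 10⁻³, so Δρ ≈ 3.055 kg m⁻³.
N² = (g/ρ₀)·Δρ/Δz = g·(Δρ/ρ₀)/Δz = 9.8 × 2.9809 × 10⁻³ / 44 = 6.6393 × 10⁻⁴ s⁻².
N = √(6.6393 × 10⁻⁴) = 0.025767 rad s⁻¹ → T = 2π/N = 243.85 s = 4.0642 min ≈ 4.06 min.

4.06 min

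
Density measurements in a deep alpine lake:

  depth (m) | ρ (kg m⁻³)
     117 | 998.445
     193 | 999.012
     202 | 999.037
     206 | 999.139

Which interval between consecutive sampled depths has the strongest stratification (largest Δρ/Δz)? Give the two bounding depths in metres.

Compute the density gradient over each adjacent pair:
  117–193 m: Δρ/Δz = 0.567/76 = 7.5 × 10⁻³ kg m⁻⁴
  193–202 m: Δρ/Δz = 0.025/9 = 2.8 × 10⁻³ kg m⁻⁴
  202–206 m: Δρ/Δz = 0.102/4 = 0.025 kg m⁻⁴
The largest gradient is in the 202–206 m interval — the pycnocline.

202–206 m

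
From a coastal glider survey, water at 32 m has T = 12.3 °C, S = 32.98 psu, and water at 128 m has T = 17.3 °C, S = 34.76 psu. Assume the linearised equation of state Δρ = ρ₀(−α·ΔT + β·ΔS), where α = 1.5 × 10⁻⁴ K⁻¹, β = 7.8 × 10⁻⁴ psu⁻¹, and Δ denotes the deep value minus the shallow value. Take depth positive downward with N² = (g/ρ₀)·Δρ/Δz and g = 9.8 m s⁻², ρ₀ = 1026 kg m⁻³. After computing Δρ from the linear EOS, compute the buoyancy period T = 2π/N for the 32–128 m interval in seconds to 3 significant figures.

778 s

ΔT = +5.0 K, ΔS = +1.78 psu (deep − shallow).
Δρ/ρ₀ = −αΔT + βΔS = -7.50 × 10⁻⁴ + 1.3884 × 10⁻³ = 6.384 × 10⁻⁴, so Δρ ≈ 0.6550 kg m⁻³.
N² = (g/ρ₀)·Δρ/Δz = g·(Δρ/ρ₀)/Δz = 9.8 × 6.384 × 10⁻⁴ / 96 = 6.5170 × 10⁻⁵ s⁻².
N = √(6.5170 × 10⁻⁵) = 8.0728 × 10⁻³ rad s⁻¹ → T = 2π/N = 778.32 s ≈ 778 s.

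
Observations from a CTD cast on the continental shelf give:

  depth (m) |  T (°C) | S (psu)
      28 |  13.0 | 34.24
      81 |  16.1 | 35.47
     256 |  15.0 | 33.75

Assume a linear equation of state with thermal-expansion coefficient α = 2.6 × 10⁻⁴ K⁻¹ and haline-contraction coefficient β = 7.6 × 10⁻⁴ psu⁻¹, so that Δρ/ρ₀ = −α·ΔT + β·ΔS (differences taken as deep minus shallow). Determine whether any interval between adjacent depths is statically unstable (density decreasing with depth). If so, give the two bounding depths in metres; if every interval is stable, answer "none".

81–256 m

Evaluate Δρ/ρ₀ = −αΔT + βΔS across each adjacent pair:
  28–81 m: −αΔT+βΔS = −(2.6 × 10⁻⁴)(+3.1)+(7.6 × 10⁻⁴)(+1.23) = 1.3 × 10⁻⁴ → stable
  81–256 m: −αΔT+βΔS = −(2.6 × 10⁻⁴)(-1.1)+(7.6 × 10⁻⁴)(-1.72) = -1.0 × 10⁻³ → UNSTABLE
The 81–256 m interval has Δρ < 0: lighter water underlies denser water.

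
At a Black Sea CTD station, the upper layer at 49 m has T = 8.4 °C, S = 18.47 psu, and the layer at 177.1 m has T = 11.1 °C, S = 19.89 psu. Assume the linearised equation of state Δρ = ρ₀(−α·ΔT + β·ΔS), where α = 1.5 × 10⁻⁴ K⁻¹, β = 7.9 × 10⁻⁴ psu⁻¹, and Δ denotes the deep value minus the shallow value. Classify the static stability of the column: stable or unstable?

ΔT = 11.1 − 8.4 = +2.7 K and ΔS = 19.89 − 18.47 = +1.42 psu (deep − shallow).
−αΔT = -4.05 × 10⁻⁴; βΔS = 1.1218 × 10⁻³; sum Δρ/ρ₀ = 7.168 × 10⁻⁴.
Δρ/ρ₀ > 0, so Δρ > 0: deeper water is denser → statically stable.

stable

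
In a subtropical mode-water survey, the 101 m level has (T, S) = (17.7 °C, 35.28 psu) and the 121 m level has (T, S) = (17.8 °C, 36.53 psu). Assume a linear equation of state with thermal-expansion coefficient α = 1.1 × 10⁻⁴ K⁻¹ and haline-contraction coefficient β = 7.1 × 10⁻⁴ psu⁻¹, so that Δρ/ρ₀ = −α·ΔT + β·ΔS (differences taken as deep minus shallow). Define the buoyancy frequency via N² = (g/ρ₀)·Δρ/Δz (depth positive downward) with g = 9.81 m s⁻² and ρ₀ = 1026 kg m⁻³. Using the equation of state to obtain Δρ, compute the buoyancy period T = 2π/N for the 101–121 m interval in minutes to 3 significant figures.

5.05 min

ΔT = +0.1 K, ΔS = +1.25 psu (deep − shallow).
Δρ/ρ₀ = −αΔT + βΔS = -1.10 × 10⁻⁵ + 8.875 × 10⁻⁴ = 8.765 × 10⁻⁴, so Δρ ≈ 0.8993 kg m⁻³.
N² = (g/ρ₀)·Δρ/Δz = g·(Δρ/ρ₀)/Δz = 9.81 × 8.765 × 10⁻⁴ / 20 = 4.2992 × 10⁻⁴ s⁻².
N = √(4.2992 × 10⁻⁴) = 0.020735 rad s⁻¹ → T = 2π/N = 303.02 s = 5.0503 min ≈ 5.05 min.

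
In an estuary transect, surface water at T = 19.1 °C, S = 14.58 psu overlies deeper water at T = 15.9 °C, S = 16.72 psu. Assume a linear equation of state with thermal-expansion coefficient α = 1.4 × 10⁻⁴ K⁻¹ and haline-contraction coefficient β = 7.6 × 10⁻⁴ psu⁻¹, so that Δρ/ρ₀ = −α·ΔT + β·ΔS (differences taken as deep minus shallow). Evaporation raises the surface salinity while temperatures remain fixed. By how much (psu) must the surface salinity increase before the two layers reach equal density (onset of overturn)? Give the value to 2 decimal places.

Neutral buoyancy requires −α(T_deep − T_surf) + β(S_deep − S_surf′) = 0.
S_surf′ = S_deep − (α/β)·ΔT = 16.72 − (1.4 × 10⁻⁴/7.6 × 10⁻⁴)·(-3.2) = 17.3095 psu.
Increase required: 17.3095 − 14.58 = 2.7295 psu.

2.73 psu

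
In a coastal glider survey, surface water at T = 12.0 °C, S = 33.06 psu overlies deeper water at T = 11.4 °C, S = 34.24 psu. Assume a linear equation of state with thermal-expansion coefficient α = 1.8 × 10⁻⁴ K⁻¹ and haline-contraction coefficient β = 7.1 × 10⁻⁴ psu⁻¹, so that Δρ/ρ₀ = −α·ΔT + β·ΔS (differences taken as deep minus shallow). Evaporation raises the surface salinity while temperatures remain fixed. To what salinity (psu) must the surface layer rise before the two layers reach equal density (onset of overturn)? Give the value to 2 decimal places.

34.39 psu

Neutral buoyancy requires −α(T_deep − T_surf) + β(S_deep − S_surf′) = 0.
S_surf′ = S_deep − (α/β)·ΔT = 34.24 − (1.8 × 10⁻⁴/7.1 × 10⁻⁴)·(-0.6) = 34.3921 psu.
Increase required: 34.3921 − 33.06 = 1.3321 psu.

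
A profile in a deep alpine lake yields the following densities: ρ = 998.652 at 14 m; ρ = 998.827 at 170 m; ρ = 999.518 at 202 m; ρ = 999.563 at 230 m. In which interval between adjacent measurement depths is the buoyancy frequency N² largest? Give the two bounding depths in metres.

170–202 m

Compute the density gradient over each adjacent pair:
  14–170 m: Δρ/Δz = 0.175/156 = 1.1 × 10⁻³ kg m⁻⁴
  170–202 m: Δρ/Δz = 0.691/32 = 0.022 kg m⁻⁴
  202–230 m: Δρ/Δz = 0.045/28 = 1.6 × 10⁻³ kg m⁻⁴
The largest gradient is in the 170–202 m interval — the pycnocline.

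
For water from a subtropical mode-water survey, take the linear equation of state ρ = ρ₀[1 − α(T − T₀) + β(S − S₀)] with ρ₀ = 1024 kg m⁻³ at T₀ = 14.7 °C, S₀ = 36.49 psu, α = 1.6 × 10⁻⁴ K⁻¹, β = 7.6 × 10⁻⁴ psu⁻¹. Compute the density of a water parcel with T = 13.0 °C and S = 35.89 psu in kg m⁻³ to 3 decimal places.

T − T₀ = -1.7 K, S − S₀ = -0.60 psu.
Bracket = 1 − α·(-1.7) + β·(-0.60) = 1 + (-1.84 × 10⁻⁴) = 0.9998160.
ρ = 1024 × 0.9998160 = 1023.812 kg m⁻³.

1023.812 kg m⁻³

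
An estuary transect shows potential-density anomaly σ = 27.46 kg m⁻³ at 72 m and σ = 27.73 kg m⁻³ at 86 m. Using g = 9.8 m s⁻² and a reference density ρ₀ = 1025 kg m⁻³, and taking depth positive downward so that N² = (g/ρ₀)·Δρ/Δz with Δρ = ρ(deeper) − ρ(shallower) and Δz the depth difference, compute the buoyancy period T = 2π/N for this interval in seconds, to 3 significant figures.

Δρ = 1027.73 − 1027.46 = 0.27 kg m⁻³ over Δz = 86 − 72 = 14 m.
N² = (9.8/1025) × (0.27/14) = 1.8439 × 10⁻⁴ s⁻².
N = √(1.8439 × 10⁻⁴) = 0.013579 rad s⁻¹, so T = 2π/N = 462.71 s ≈ 463 s.

463 s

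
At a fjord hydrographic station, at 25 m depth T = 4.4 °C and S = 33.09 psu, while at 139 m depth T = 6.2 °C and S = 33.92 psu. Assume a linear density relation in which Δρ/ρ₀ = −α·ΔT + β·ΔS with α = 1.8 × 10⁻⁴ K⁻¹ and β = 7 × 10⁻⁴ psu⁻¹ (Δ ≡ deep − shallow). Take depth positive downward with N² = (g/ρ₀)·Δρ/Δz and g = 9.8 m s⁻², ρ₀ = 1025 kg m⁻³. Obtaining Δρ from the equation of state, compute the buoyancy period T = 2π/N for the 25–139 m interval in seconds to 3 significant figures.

ΔT = +1.8 K, ΔS = +0.83 psu (deep − shallow).
Δρ/ρ₀ = −αΔT + βΔS = -3.24 × 10⁻⁴ + 5.81 × 10⁻⁴ = 2.57 × 10⁻⁴, so Δρ ≈ 0.2634 kg m⁻³.
N² = (g/ρ₀)·Δρ/Δz = g·(Δρ/ρ₀)/Δz = 9.8 × 2.57 × 10⁻⁴ / 114 = 2.2093 × 10⁻⁵ s⁻².
N = √(2.2093 × 10⁻⁵) = 4.7003 × 10⁻³ rad s⁻¹ → T = 2π/N = 1.3368 × 10³ s ≈ 1.34 × 10³ s.

1.34 × 10³ s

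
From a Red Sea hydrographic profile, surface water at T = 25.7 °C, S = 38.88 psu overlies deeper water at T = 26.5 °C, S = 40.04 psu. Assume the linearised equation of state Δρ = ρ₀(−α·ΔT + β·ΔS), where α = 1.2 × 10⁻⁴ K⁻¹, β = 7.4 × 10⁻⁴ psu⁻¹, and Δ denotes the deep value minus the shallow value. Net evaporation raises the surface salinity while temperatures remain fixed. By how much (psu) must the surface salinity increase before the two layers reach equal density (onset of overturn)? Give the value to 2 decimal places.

1.03 psu

Neutral buoyancy requires −α(T_deep − T_surf) + β(S_deep − S_surf′) = 0.
S_surf′ = S_deep − (α/β)·ΔT = 40.04 − (1.2 × 10⁻⁴/7.4 × 10⁻⁴)·(+0.8) = 39.9103 psu.
Increase required: 39.9103 − 38.88 = 1.0303 psu.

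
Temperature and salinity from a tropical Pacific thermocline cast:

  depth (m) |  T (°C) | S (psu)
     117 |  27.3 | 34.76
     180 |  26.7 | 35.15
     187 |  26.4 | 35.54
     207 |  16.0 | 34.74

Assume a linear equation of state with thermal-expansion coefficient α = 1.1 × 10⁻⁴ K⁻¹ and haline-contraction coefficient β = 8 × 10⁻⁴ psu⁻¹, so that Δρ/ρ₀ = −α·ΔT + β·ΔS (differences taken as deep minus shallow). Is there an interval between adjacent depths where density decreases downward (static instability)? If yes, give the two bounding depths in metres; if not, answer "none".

none

Evaluate Δρ/ρ₀ = −αΔT + βΔS across each adjacent pair:
  117–180 m: −αΔT+βΔS = −(1.1 × 10⁻⁴)(-0.6)+(8 × 10⁻⁴)(+0.39) = 3.8 × 10⁻⁴ → stable
  180–187 m: −αΔT+βΔS = −(1.1 × 10⁻⁴)(-0.3)+(8 × 10⁻⁴)(+0.39) = 3.5 × 10⁻⁴ → stable
  187–207 m: −αΔT+βΔS = −(1.1 × 10⁻⁴)(-10.4)+(8 × 10⁻⁴)(-0.80) = 5.0 × 10⁻⁴ → stable
Every interval has Δρ > 0: the column is stably stratified throughout.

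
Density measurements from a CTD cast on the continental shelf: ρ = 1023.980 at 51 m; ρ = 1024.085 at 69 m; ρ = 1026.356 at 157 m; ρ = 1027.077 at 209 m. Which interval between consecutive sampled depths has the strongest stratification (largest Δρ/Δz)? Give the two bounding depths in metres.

69–157 m

Compute the density gradient over each adjacent pair:
  51–69 m: Δρ/Δz = 0.105/18 = 5.8 × 10⁻³ kg m⁻⁴
  69–157 m: Δρ/Δz = 2.271/88 = 0.026 kg m⁻⁴
  157–209 m: Δρ/Δz = 0.721/52 = 0.014 kg m⁻⁴
The largest gradient is in the 69–157 m interval — the pycnocline.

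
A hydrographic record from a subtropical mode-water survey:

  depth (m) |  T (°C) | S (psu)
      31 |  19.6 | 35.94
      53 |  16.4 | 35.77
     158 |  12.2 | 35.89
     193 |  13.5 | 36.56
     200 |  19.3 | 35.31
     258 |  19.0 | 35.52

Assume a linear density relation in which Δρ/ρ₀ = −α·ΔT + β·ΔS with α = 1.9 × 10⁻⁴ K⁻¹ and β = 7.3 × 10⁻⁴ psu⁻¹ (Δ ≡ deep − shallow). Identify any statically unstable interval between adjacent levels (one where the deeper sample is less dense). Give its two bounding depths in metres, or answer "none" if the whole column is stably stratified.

Evaluate Δρ/ρ₀ = −αΔT + βΔS across each adjacent pair:
  31–53 m: −αΔT+βΔS = −(1.9 × 10⁻⁴)(-3.2)+(7.3 × 10⁻⁴)(-0.17) = 4.8 × 10⁻⁴ → stable
  53–158 m: −αΔT+βΔS = −(1.9 × 10⁻⁴)(-4.2)+(7.3 × 10⁻⁴)(+0.12) = 8.9 × 10⁻⁴ → stable
  158–193 m: −αΔT+βΔS = −(1.9 × 10⁻⁴)(+1.3)+(7.3 × 10⁻⁴)(+0.67) = 2.4 × 10⁻⁴ → stable
  193–200 m: −αΔT+βΔS = −(1.9 × 10⁻⁴)(+5.8)+(7.3 × 10⁻⁴)(-1.25) = -2.0 × 10⁻³ → UNSTABLE
  200–258 m: −αΔT+βΔS = −(1.9 × 10⁻⁴)(-0.3)+(7.3 × 10⁻⁴)(+0.21) = 2.1 × 10⁻⁴ → stable
The 193–200 m interval has Δρ < 0: lighter water underlies denser water.

193–200 m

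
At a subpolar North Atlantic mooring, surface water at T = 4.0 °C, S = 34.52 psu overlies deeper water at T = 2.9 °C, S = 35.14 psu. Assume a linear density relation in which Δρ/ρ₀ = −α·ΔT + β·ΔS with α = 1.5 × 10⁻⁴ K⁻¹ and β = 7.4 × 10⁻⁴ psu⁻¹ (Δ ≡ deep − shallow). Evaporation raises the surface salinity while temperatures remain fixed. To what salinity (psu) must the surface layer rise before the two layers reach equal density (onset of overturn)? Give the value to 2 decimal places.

35.36 psu

Neutral buoyancy requires −α(T_deep − T_surf) + β(S_deep − S_surf′) = 0.
S_surf′ = S_deep − (α/β)·ΔT = 35.14 − (1.5 × 10⁻⁴/7.4 × 10⁻⁴)·(-1.1) = 35.3630 psu.
Increase required: 35.3630 − 34.52 = 0.8430 psu.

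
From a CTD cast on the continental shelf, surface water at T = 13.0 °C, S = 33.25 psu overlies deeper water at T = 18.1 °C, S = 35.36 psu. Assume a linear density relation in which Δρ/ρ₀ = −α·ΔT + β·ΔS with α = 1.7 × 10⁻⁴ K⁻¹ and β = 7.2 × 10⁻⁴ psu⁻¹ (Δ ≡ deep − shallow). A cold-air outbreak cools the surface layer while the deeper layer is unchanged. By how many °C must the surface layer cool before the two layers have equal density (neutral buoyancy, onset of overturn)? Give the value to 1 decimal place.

Neutral buoyancy requires Δρ = 0, i.e. −α(T_deep − T_surf′) + β(S_deep − S_surf) = 0.
T_surf′ = T_deep − (β/α)·ΔS = 18.1 − (7.2 × 10⁻⁴/1.7 × 10⁻⁴)·(+2.11) = 9.164 °C.
Cooling required: 13.0 − (9.164) = 3.836 °C.

3.8 °C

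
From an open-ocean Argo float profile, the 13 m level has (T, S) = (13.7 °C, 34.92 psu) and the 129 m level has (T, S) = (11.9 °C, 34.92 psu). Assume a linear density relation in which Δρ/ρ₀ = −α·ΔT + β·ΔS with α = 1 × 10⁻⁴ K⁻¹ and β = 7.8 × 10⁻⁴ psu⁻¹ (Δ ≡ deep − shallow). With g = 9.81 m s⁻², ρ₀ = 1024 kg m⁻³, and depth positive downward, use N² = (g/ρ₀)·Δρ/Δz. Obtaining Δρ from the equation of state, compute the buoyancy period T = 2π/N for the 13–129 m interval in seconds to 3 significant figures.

1.61 × 10³ s

ΔT = -1.8 K, ΔS = +0.00 psu (deep − shallow).
Δρ/ρ₀ = −αΔT + βΔS = 1.80 × 10⁻⁴ + 0 = 1.80 × 10⁻⁴, so Δρ ≈ 0.1843 kg m⁻³.
N² = (g/ρ₀)·Δρ/Δz = g·(Δρ/ρ₀)/Δz = 9.81 × 1.80 × 10⁻⁴ / 116 = 1.5222 × 10⁻⁵ s⁻².
N = √(1.5222 × 10⁻⁵) = 3.9015 × 10⁻³ rad s⁻¹ → T = 2π/N = 1.6105 × 10³ s ≈ 1.61 × 10³ s.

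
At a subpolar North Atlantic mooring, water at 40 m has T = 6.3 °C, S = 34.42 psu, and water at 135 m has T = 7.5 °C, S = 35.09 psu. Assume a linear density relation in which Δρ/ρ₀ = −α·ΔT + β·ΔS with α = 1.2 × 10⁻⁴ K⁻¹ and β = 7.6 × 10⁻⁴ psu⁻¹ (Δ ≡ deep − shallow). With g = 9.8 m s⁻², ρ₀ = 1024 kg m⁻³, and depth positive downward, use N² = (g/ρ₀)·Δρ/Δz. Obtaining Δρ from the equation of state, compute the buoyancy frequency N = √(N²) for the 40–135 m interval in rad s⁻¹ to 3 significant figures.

6.14 × 10⁻³ rad s⁻¹

ΔT = +1.2 K, ΔS = +0.67 psu (deep − shallow).
Δρ/ρ₀ = −αΔT + βΔS = -1.44 × 10⁻⁴ + 5.092 × 10⁻⁴ = 3.652 × 10⁻⁴, so Δρ ≈ 0.3740 kg m⁻³.
N² = (g/ρ₀)·Δρ/Δz = g·(Δρ/ρ₀)/Δz = 9.8 × 3.652 × 10⁻⁴ / 95 = 3.7673 × 10⁻⁵ s⁻².
N = √(3.7673 × 10⁻⁵) = 6.1378 × 10⁻³ rad s⁻¹ ≈ 6.14 × 10⁻³ rad s⁻¹.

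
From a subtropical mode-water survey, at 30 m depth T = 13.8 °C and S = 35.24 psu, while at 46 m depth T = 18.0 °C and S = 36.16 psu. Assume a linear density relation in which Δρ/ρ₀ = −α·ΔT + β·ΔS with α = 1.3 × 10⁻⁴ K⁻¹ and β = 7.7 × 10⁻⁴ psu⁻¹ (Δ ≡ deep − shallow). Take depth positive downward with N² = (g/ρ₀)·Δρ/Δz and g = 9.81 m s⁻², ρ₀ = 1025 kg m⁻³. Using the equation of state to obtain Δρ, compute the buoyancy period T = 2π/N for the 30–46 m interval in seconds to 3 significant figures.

630 s

ΔT = +4.2 K, ΔS = +0.92 psu (deep − shallow).
Δρ/ρ₀ = −αΔT + βΔS = -5.46 × 10⁻⁴ + 7.084 × 10⁻⁴ = 1.624 × 10⁻⁴, so Δρ ≈ 0.1665 kg m⁻³.
N² = (g/ρ₀)·Δρ/Δz = g·(Δρ/ρ₀)/Δz = 9.81 × 1.624 × 10⁻⁴ / 16 = 9.9572 × 10⁻⁵ s⁻².
N = √(9.9572 × 10⁻⁵) = 9.9786 × 10⁻³ rad s⁻¹ → T = 2π/N = 629.67 s ≈ 630 s.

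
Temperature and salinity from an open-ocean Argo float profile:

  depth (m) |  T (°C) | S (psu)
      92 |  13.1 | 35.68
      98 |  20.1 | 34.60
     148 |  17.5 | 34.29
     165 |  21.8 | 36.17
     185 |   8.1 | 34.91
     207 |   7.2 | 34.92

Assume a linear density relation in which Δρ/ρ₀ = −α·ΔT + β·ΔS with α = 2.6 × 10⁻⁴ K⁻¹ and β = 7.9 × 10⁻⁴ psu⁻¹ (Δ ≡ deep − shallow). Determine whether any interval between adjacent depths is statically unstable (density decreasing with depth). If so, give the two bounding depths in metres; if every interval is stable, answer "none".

Evaluate Δρ/ρ₀ = −αΔT + βΔS across each adjacent pair:
  92–98 m: −αΔT+βΔS = −(2.6 × 10⁻⁴)(+7.0)+(7.9 × 10⁻⁴)(-1.08) = -2.7 × 10⁻³ → UNSTABLE
  98–148 m: −αΔT+βΔS = −(2.6 × 10⁻⁴)(-2.6)+(7.9 × 10⁻⁴)(-0.31) = 4.3 × 10⁻⁴ → stable
  148–165 m: −αΔT+βΔS = −(2.6 × 10⁻⁴)(+4.3)+(7.9 × 10⁻⁴)(+1.88) = 3.7 × 10⁻⁴ → stable
  165–185 m: −αΔT+βΔS = −(2.6 × 10⁻⁴)(-13.7)+(7.9 × 10⁻⁴)(-1.26) = 2.6 × 10⁻³ → stable
  185–207 m: −αΔT+βΔS = −(2.6 × 10⁻⁴)(-0.9)+(7.9 × 10⁻⁴)(+0.01) = 2.4 × 10⁻⁴ → stable
The 92–98 m interval has Δρ < 0: lighter water underlies denser water.

92–98 m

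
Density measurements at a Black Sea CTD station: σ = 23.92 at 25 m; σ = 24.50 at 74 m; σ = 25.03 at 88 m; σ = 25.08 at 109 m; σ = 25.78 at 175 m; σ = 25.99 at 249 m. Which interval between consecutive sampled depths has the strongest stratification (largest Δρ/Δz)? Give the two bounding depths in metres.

74–88 m

Compute the density gradient over each adjacent pair:
  25–74 m: Δρ/Δz = 0.58/49 = 0.012 kg m⁻⁴
  74–88 m: Δρ/Δz = 0.53/14 = 0.038 kg m⁻⁴
  88–109 m: Δρ/Δz = 0.05/21 = 2.4 × 10⁻³ kg m⁻⁴
  109–175 m: Δρ/Δz = 0.70/66 = 0.011 kg m⁻⁴
  175–249 m: Δρ/Δz = 0.21/74 = 2.8 × 10⁻³ kg m⁻⁴
The largest gradient is in the 74–88 m interval — the pycnocline.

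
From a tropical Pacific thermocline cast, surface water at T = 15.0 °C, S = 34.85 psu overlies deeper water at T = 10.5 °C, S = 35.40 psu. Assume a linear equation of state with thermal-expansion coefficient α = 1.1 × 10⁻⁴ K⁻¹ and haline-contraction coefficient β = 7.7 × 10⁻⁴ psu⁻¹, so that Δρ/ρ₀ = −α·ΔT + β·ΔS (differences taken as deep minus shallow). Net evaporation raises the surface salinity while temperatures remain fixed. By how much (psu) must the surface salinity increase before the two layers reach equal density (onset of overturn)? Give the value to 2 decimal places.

Neutral buoyancy requires −α(T_deep − T_surf) + β(S_deep − S_surf′) = 0.
S_surf′ = S_deep − (α/β)·ΔT = 35.40 − (1.1 × 10⁻⁴/7.7 × 10⁻⁴)·(-4.5) = 36.0429 psu.
Increase required: 36.0429 − 34.85 = 1.1929 psu.

1.19 psu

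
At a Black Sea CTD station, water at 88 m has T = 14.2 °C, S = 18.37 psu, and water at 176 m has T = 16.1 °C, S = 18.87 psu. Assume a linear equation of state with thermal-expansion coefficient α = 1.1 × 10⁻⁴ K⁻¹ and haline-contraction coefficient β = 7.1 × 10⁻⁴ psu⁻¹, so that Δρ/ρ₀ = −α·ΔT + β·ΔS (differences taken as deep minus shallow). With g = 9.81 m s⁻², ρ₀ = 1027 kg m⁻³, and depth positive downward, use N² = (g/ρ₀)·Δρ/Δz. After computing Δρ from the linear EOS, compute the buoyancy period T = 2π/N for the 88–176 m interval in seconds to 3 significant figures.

1.56 × 10³ s

ΔT = +1.9 K, ΔS = +0.50 psu (deep − shallow).
Δρ/ρ₀ = −αΔT + βΔS = -2.09 × 10⁻⁴ + 3.55 × 10⁻⁴ = 1.46 × 10⁻⁴, so Δρ ≈ 0.1499 kg m⁻³.
N² = (g/ρ₀)·Δρ/Δz = g·(Δρ/ρ₀)/Δz = 9.81 × 1.46 × 10⁻⁴ / 88 = 1.6276 × 10⁻⁵ s⁻².
N = √(1.6276 × 10⁻⁵) = 4.0344 × 10⁻³ rad s⁻¹ → T = 2π/N = 1.5574 × 10³ s ≈ 1.56 × 10³ s.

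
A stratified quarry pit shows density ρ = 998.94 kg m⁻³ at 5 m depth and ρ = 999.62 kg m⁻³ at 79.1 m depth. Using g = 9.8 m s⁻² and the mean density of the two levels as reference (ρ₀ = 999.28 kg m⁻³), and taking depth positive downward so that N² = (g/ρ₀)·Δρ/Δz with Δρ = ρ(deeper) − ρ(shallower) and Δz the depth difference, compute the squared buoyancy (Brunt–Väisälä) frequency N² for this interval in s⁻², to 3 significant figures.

9.00 × 10⁻⁵ s⁻²

Δρ = 999.62 − 998.94 = 0.68 kg m⁻³ over Δz = 79.1 − 5 = 74.1 m.
N² = (9.8/999.28) × (0.68/74.1) = 8.9997 × 10⁻⁵ s⁻² ≈ 9.00 × 10⁻⁵ s⁻².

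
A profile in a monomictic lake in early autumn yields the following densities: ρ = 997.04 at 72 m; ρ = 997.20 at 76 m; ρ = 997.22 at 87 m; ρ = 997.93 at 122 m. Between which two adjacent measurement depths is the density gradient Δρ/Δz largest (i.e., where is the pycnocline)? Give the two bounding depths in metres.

Compute the density gradient over each adjacent pair:
  72–76 m: Δρ/Δz = 0.16/4 = 0.040 kg m⁻⁴
  76–87 m: Δρ/Δz = 0.02/11 = 1.8 × 10⁻³ kg m⁻⁴
  87–122 m: Δρ/Δz = 0.71/35 = 0.020 kg m⁻⁴
The largest gradient is in the 72–76 m interval — the pycnocline.

72–76 m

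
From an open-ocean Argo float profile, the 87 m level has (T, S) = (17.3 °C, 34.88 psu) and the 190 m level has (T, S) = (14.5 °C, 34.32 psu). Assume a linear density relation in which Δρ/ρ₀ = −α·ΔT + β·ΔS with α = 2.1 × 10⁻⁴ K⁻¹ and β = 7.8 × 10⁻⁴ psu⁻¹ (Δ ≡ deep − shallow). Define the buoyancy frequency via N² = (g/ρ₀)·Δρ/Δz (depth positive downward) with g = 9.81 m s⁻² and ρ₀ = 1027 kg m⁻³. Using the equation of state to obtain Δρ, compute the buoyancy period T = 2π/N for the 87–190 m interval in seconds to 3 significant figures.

ΔT = -2.8 K, ΔS = -0.56 psu (deep − shallow).
Δρ/ρ₀ = −αΔT + βΔS = 5.88 × 10⁻⁴ − 4.368 × 10⁻⁴ = 1.512 × 10⁻⁴, so Δρ ≈ 0.1553 kg m⁻³.
N² = (g/ρ₀)·Δρ/Δz = g·(Δρ/ρ₀)/Δz = 9.81 × 1.512 × 10⁻⁴ / 103 = 1.4401 × 10⁻⁵ s⁻².
N = √(1.4401 × 10⁻⁵) = 3.7949 × 10⁻³ rad s⁻¹ → T = 2π/N = 1.6557 × 10³ s ≈ 1.66 × 10³ s.

1.66 × 10³ s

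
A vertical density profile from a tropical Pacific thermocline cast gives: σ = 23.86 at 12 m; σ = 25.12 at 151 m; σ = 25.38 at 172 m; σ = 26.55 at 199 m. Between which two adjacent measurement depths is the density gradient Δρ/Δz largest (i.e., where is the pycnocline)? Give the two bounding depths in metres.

Compute the density gradient over each adjacent pair:
  12–151 m: Δρ/Δz = 1.26/139 = 9.1 × 10⁻³ kg m⁻⁴
  151–172 m: Δρ/Δz = 0.26/21 = 0.012 kg m⁻⁴
  172–199 m: Δρ/Δz = 1.17/27 = 0.043 kg m⁻⁴
The largest gradient is in the 172–199 m interval — the pycnocline.

172–199 m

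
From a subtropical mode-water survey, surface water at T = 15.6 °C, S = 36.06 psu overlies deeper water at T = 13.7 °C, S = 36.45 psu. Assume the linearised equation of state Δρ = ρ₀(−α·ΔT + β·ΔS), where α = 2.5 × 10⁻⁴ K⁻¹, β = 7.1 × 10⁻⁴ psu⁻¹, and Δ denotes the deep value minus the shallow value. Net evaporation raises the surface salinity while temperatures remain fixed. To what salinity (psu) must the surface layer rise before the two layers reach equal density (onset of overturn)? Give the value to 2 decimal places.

Neutral buoyancy requires −α(T_deep − T_surf) + β(S_deep − S_surf′) = 0.
S_surf′ = S_deep − (α/β)·ΔT = 36.45 − (2.5 × 10⁻⁴/7.1 × 10⁻⁴)·(-1.9) = 37.1190 psu.
Increase required: 37.1190 − 36.06 = 1.0590 psu.

37.12 psu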